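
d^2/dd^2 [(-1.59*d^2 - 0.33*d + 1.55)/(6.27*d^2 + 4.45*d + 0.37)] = (62.7802560000001*d^3 + 387.741816*d^2 + 264.077352*d + 54.847408)/(246.491883*d^6 + 524.827215*d^5 + 416.122344*d^4 + 150.062455*d^3 + 24.555864*d^2 + 1.827615*d + 0.050653)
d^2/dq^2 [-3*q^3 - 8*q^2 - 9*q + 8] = -18*q - 16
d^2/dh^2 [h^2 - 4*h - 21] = 2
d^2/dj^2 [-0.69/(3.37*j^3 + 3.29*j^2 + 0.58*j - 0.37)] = ((13.9518*j + 4.5402)*(3.37*j^3 + 3.29*j^2 + 0.58*j - 0.37) - 0.69*(10.11*j^2 + 6.58*j + 0.58)*(20.22*j^2 + 13.16*j + 1.16))/(3.37*j^3 + 3.29*j^2 + 0.58*j - 0.37)^3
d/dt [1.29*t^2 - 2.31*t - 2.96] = 2.58*t - 2.31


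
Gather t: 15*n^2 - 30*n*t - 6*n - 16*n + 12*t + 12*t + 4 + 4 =15*n^2 - 22*n + t*(24 - 30*n) + 8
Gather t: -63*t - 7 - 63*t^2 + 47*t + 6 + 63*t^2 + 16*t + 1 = 0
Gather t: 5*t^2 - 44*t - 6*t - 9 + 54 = 5*t^2 - 50*t + 45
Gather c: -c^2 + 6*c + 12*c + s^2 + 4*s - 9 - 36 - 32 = -c^2 + 18*c + s^2 + 4*s - 77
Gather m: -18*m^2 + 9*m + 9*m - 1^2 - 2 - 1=-18*m^2 + 18*m - 4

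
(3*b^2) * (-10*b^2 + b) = -30*b^4 + 3*b^3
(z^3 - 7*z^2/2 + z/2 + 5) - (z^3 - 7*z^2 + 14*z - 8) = 7*z^2/2 - 27*z/2 + 13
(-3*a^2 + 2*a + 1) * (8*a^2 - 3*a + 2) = -24*a^4 + 25*a^3 - 4*a^2 + a + 2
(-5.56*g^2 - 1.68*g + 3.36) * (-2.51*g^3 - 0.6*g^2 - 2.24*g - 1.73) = 13.9556*g^5 + 7.5528*g^4 + 5.0288*g^3 + 11.366*g^2 - 4.62*g - 5.8128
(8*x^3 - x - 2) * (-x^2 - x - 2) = -8*x^5 - 8*x^4 - 15*x^3 + 3*x^2 + 4*x + 4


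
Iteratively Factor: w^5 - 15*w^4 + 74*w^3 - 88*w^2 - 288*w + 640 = (w - 4)*(w^4 - 11*w^3 + 30*w^2 + 32*w - 160) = (w - 5)*(w - 4)*(w^3 - 6*w^2 + 32) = (w - 5)*(w - 4)^2*(w^2 - 2*w - 8) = (w - 5)*(w - 4)^3*(w + 2)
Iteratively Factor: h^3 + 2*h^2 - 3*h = (h + 3)*(h^2 - h) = h*(h + 3)*(h - 1)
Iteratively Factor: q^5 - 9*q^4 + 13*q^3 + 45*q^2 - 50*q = (q + 2)*(q^4 - 11*q^3 + 35*q^2 - 25*q) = (q - 5)*(q + 2)*(q^3 - 6*q^2 + 5*q) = q*(q - 5)*(q + 2)*(q^2 - 6*q + 5) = q*(q - 5)*(q - 1)*(q + 2)*(q - 5)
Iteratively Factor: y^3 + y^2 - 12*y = (y)*(y^2 + y - 12) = y*(y - 3)*(y + 4)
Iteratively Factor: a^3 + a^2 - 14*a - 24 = (a + 2)*(a^2 - a - 12) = (a - 4)*(a + 2)*(a + 3)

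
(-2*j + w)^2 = 4*j^2 - 4*j*w + w^2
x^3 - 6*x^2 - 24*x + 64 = (x - 8)*(x - 2)*(x + 4)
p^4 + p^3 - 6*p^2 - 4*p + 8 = (p - 2)*(p - 1)*(p + 2)^2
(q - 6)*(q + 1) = q^2 - 5*q - 6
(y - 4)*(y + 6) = y^2 + 2*y - 24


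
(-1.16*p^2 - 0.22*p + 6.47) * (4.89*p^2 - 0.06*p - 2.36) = -5.6724*p^4 - 1.0062*p^3 + 34.3891*p^2 + 0.131*p - 15.2692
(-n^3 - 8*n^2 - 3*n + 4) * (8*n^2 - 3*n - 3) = -8*n^5 - 61*n^4 + 3*n^3 + 65*n^2 - 3*n - 12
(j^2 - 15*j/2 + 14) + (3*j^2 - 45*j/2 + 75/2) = 4*j^2 - 30*j + 103/2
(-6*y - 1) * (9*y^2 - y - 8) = -54*y^3 - 3*y^2 + 49*y + 8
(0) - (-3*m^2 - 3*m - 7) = 3*m^2 + 3*m + 7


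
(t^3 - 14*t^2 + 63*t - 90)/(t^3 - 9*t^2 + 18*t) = (t - 5)/t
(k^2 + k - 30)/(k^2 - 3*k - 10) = (k + 6)/(k + 2)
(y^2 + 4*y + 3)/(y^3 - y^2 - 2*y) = (y + 3)/(y*(y - 2))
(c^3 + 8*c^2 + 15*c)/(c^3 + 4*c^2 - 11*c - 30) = c*(c + 3)/(c^2 - c - 6)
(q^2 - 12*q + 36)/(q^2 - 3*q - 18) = (q - 6)/(q + 3)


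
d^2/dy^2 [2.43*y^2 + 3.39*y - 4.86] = 4.86000000000000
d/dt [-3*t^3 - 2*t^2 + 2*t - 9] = -9*t^2 - 4*t + 2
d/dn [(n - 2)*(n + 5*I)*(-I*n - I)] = -3*I*n^2 + 2*n*(5 + I) - 5 + 2*I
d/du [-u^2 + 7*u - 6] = 7 - 2*u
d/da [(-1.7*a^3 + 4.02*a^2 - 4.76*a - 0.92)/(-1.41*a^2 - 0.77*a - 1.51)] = (2.397*a^4 + 2.618*a^3 - 2.106*a^2 - 14.7348*a + 6.4792)/(1.9881*a^4 + 2.1714*a^3 + 4.8511*a^2 + 2.3254*a + 2.2801)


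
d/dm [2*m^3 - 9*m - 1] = 6*m^2 - 9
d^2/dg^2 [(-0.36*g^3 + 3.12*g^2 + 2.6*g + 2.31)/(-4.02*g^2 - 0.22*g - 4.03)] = (-1.4210854715202e-14*g^5 + 5.6843418860808e-14*g^4 - 90.145008*g^3 + 81.207144*g^2 + 275.55192*g - 22.109732)/(64.964808*g^6 + 10.665864*g^5 + 195.96294*g^4 + 21.39544*g^3 + 196.45041*g^2 + 10.718994*g + 65.450827)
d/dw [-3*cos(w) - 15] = 3*sin(w)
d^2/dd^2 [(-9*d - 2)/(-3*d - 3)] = -14/(3*(d + 1)^3)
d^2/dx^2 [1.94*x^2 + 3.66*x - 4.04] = 3.88000000000000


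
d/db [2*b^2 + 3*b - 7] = 4*b + 3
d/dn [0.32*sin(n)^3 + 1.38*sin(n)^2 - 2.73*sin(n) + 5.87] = (0.96*sin(n)^2 + 2.76*sin(n) - 2.73)*cos(n)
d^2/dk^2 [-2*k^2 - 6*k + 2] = -4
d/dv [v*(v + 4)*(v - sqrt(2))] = v*(v + 4) + v*(v - sqrt(2)) + (v + 4)*(v - sqrt(2))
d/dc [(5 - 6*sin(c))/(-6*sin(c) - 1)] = 36*cos(c)/(6*sin(c) + 1)^2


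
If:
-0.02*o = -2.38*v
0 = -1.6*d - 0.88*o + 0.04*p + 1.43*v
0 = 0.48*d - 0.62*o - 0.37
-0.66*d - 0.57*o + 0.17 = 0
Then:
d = 0.46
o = -0.24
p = 13.36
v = -0.00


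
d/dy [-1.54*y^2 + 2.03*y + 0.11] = 2.03 - 3.08*y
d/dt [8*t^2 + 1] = 16*t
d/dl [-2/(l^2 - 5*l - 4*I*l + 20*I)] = 2*(2*l - 5 - 4*I)/(l^2 - 5*l - 4*I*l + 20*I)^2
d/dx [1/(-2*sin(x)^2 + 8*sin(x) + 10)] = (sin(x) - 2)*cos(x)/((sin(x) - 5)^2*(sin(x) + 1)^2)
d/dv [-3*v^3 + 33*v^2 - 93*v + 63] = -9*v^2 + 66*v - 93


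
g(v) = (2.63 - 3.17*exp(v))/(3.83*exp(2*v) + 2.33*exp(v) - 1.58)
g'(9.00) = 0.00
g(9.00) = 0.00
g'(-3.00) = -0.05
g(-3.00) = -1.70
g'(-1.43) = -1.95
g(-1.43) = -2.33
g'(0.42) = -0.05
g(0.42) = -0.20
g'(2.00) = 0.08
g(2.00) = -0.09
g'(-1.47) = -1.66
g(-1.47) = -2.26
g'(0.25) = -0.15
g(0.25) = -0.19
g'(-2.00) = -0.34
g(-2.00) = -1.84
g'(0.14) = -0.25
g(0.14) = -0.16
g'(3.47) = 0.02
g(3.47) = -0.02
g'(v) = (2.63 - 3.17*exp(v))*(-7.66*exp(2*v) - 2.33*exp(v))/(3.83*exp(2*v) + 2.33*exp(v) - 1.58)^2 - 3.17*exp(v)/(3.83*exp(2*v) + 2.33*exp(v) - 1.58)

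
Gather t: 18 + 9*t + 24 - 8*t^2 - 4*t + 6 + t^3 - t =t^3 - 8*t^2 + 4*t + 48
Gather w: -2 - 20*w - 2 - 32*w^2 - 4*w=-32*w^2 - 24*w - 4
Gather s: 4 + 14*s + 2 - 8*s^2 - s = -8*s^2 + 13*s + 6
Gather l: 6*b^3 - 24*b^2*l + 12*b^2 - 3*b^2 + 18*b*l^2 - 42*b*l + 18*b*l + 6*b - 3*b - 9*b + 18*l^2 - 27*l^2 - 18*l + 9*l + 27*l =6*b^3 + 9*b^2 - 6*b + l^2*(18*b - 9) + l*(-24*b^2 - 24*b + 18)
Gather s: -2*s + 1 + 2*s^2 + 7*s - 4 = 2*s^2 + 5*s - 3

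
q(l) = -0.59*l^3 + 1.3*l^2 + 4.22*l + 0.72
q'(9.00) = -115.75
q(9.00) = -286.11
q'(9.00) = -115.75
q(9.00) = -286.11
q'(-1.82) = -6.37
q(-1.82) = 0.90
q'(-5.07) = -54.46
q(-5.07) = 89.63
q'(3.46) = -7.97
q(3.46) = 6.45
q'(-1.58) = -4.31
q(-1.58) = -0.38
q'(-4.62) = -45.57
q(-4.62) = 67.15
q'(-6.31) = -82.66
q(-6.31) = 174.08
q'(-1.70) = -5.32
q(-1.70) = 0.20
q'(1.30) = 4.61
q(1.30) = 7.11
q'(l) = -1.77*l^2 + 2.6*l + 4.22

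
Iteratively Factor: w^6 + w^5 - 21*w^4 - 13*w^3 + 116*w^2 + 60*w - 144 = (w + 2)*(w^5 - w^4 - 19*w^3 + 25*w^2 + 66*w - 72) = (w - 3)*(w + 2)*(w^4 + 2*w^3 - 13*w^2 - 14*w + 24) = (w - 3)^2*(w + 2)*(w^3 + 5*w^2 + 2*w - 8) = (w - 3)^2*(w + 2)*(w + 4)*(w^2 + w - 2) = (w - 3)^2*(w - 1)*(w + 2)*(w + 4)*(w + 2)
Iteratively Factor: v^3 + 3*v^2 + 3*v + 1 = (v + 1)*(v^2 + 2*v + 1) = (v + 1)^2*(v + 1)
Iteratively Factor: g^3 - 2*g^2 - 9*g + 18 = (g + 3)*(g^2 - 5*g + 6) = (g - 2)*(g + 3)*(g - 3)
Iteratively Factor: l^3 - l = (l + 1)*(l^2 - l) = l*(l + 1)*(l - 1)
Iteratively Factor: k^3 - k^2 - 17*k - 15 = (k + 3)*(k^2 - 4*k - 5) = (k + 1)*(k + 3)*(k - 5)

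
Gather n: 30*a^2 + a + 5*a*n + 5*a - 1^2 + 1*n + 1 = 30*a^2 + 6*a + n*(5*a + 1)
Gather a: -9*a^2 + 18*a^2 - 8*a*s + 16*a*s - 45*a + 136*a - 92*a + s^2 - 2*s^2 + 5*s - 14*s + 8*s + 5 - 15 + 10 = 9*a^2 + a*(8*s - 1) - s^2 - s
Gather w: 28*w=28*w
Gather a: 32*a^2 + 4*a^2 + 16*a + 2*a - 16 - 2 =36*a^2 + 18*a - 18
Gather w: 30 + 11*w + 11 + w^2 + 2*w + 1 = w^2 + 13*w + 42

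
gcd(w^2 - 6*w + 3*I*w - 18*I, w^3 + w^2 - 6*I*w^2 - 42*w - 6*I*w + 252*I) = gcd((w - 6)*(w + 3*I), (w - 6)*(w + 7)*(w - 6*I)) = w - 6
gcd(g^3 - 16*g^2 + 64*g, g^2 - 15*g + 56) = g - 8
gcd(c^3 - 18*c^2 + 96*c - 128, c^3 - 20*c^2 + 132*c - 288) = c - 8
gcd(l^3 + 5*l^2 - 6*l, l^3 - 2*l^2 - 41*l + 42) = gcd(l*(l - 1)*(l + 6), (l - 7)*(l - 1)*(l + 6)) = l^2 + 5*l - 6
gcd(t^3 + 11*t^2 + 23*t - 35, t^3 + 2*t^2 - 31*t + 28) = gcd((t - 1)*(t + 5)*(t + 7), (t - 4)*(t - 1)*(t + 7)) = t^2 + 6*t - 7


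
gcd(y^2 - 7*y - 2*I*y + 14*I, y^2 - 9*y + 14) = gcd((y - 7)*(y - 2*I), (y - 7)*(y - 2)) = y - 7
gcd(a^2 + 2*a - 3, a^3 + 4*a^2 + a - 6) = a^2 + 2*a - 3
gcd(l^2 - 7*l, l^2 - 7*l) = l^2 - 7*l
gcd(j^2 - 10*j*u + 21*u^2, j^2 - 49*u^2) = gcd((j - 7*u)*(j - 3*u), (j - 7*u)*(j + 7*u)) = -j + 7*u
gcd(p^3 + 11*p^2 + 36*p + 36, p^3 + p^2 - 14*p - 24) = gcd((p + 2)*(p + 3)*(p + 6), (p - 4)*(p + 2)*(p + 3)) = p^2 + 5*p + 6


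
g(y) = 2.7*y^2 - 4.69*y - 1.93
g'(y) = 5.4*y - 4.69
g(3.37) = 12.93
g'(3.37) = 13.51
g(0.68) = -3.87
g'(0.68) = -1.02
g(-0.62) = 2.02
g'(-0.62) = -8.04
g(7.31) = 108.06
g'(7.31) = 34.78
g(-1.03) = 5.77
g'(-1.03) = -10.25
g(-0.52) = 1.24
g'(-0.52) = -7.50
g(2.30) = 1.57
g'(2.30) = 7.73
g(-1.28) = 8.50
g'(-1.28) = -11.60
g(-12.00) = 443.15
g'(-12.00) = -69.49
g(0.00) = -1.93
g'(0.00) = -4.69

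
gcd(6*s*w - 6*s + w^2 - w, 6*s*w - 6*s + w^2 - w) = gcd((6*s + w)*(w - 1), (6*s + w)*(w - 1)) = 6*s*w - 6*s + w^2 - w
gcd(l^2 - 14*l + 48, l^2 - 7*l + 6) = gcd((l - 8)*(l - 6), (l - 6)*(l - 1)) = l - 6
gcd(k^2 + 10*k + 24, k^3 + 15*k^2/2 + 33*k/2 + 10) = k + 4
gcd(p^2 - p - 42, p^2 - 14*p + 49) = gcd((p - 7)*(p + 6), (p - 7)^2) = p - 7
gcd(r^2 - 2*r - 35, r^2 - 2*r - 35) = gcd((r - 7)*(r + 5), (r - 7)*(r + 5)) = r^2 - 2*r - 35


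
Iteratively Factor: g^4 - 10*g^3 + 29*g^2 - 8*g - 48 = (g - 4)*(g^3 - 6*g^2 + 5*g + 12) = (g - 4)*(g - 3)*(g^2 - 3*g - 4) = (g - 4)*(g - 3)*(g + 1)*(g - 4)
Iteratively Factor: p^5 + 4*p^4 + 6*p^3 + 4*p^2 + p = (p + 1)*(p^4 + 3*p^3 + 3*p^2 + p) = p*(p + 1)*(p^3 + 3*p^2 + 3*p + 1) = p*(p + 1)^2*(p^2 + 2*p + 1) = p*(p + 1)^3*(p + 1)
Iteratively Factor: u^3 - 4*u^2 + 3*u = (u)*(u^2 - 4*u + 3) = u*(u - 1)*(u - 3)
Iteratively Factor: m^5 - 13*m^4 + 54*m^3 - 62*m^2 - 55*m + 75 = (m - 1)*(m^4 - 12*m^3 + 42*m^2 - 20*m - 75) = (m - 5)*(m - 1)*(m^3 - 7*m^2 + 7*m + 15) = (m - 5)*(m - 3)*(m - 1)*(m^2 - 4*m - 5) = (m - 5)*(m - 3)*(m - 1)*(m + 1)*(m - 5)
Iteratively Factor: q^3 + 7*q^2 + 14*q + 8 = (q + 1)*(q^2 + 6*q + 8) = (q + 1)*(q + 2)*(q + 4)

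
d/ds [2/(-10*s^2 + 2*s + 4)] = (10*s - 1)/(-5*s^2 + s + 2)^2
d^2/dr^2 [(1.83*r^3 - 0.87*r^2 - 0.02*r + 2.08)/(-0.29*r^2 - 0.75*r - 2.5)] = (-2.22044604925031e-16*r^5 - 8.88178419700125e-16*r^4 + 0.219663999999996*r^3 - 25.421568*r^2 - 71.4264*r + 11.476)/(0.024389*r^6 + 0.189225*r^5 + 1.120125*r^4 + 3.684375*r^3 + 9.65625*r^2 + 14.0625*r + 15.625)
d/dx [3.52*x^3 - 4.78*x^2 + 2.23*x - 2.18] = 10.56*x^2 - 9.56*x + 2.23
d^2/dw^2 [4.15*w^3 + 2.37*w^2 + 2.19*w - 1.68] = 24.9*w + 4.74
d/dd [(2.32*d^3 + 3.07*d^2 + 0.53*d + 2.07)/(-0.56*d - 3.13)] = (-2.5984*d^3 - 23.504*d^2 - 19.2182*d - 0.4997)/(0.3136*d^2 + 3.5056*d + 9.7969)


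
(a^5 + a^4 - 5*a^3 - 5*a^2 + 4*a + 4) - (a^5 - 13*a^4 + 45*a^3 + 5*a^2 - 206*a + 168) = 14*a^4 - 50*a^3 - 10*a^2 + 210*a - 164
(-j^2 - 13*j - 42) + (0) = -j^2 - 13*j - 42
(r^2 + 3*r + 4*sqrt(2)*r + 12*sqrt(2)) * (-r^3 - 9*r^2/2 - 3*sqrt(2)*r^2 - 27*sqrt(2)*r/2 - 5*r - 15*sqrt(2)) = -r^5 - 7*sqrt(2)*r^4 - 15*r^4/2 - 105*sqrt(2)*r^3/2 - 85*r^3/2 - 195*r^2 - 259*sqrt(2)*r^2/2 - 444*r - 105*sqrt(2)*r - 360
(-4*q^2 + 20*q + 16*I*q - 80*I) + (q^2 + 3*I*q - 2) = -3*q^2 + 20*q + 19*I*q - 2 - 80*I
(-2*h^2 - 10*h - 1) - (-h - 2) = -2*h^2 - 9*h + 1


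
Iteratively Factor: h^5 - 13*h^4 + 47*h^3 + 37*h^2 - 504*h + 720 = (h + 3)*(h^4 - 16*h^3 + 95*h^2 - 248*h + 240) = (h - 4)*(h + 3)*(h^3 - 12*h^2 + 47*h - 60) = (h - 5)*(h - 4)*(h + 3)*(h^2 - 7*h + 12) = (h - 5)*(h - 4)*(h - 3)*(h + 3)*(h - 4)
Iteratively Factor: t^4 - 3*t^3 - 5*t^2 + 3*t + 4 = (t + 1)*(t^3 - 4*t^2 - t + 4) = (t + 1)^2*(t^2 - 5*t + 4) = (t - 1)*(t + 1)^2*(t - 4)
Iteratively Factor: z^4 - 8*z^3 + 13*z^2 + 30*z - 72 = (z - 4)*(z^3 - 4*z^2 - 3*z + 18) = (z - 4)*(z - 3)*(z^2 - z - 6) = (z - 4)*(z - 3)*(z + 2)*(z - 3)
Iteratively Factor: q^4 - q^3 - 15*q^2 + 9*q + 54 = (q + 3)*(q^3 - 4*q^2 - 3*q + 18) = (q + 2)*(q + 3)*(q^2 - 6*q + 9) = (q - 3)*(q + 2)*(q + 3)*(q - 3)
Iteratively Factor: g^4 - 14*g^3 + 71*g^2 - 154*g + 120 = (g - 5)*(g^3 - 9*g^2 + 26*g - 24) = (g - 5)*(g - 4)*(g^2 - 5*g + 6) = (g - 5)*(g - 4)*(g - 3)*(g - 2)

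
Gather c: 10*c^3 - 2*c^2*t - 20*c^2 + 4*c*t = 10*c^3 + c^2*(-2*t - 20) + 4*c*t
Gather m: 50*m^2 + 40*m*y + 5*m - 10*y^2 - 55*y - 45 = 50*m^2 + m*(40*y + 5) - 10*y^2 - 55*y - 45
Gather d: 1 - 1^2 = 0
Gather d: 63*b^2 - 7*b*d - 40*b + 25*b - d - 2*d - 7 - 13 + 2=63*b^2 - 15*b + d*(-7*b - 3) - 18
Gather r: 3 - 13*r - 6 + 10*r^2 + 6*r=10*r^2 - 7*r - 3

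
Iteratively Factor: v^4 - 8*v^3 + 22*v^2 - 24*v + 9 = (v - 3)*(v^3 - 5*v^2 + 7*v - 3) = (v - 3)*(v - 1)*(v^2 - 4*v + 3) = (v - 3)*(v - 1)^2*(v - 3)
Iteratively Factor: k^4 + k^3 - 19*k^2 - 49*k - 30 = (k + 2)*(k^3 - k^2 - 17*k - 15) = (k - 5)*(k + 2)*(k^2 + 4*k + 3) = (k - 5)*(k + 2)*(k + 3)*(k + 1)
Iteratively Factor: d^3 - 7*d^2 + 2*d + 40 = (d - 4)*(d^2 - 3*d - 10) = (d - 4)*(d + 2)*(d - 5)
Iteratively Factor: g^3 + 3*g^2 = (g + 3)*(g^2) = g*(g + 3)*(g)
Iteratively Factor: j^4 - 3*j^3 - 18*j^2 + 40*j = (j)*(j^3 - 3*j^2 - 18*j + 40) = j*(j - 2)*(j^2 - j - 20) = j*(j - 5)*(j - 2)*(j + 4)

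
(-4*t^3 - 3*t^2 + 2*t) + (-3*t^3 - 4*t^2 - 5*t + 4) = -7*t^3 - 7*t^2 - 3*t + 4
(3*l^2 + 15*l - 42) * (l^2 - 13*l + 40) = 3*l^4 - 24*l^3 - 117*l^2 + 1146*l - 1680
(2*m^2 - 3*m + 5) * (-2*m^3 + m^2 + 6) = -4*m^5 + 8*m^4 - 13*m^3 + 17*m^2 - 18*m + 30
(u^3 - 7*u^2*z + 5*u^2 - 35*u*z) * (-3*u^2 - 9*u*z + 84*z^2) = -3*u^5 + 12*u^4*z - 15*u^4 + 147*u^3*z^2 + 60*u^3*z - 588*u^2*z^3 + 735*u^2*z^2 - 2940*u*z^3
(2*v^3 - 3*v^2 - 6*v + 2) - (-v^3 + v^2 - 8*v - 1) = 3*v^3 - 4*v^2 + 2*v + 3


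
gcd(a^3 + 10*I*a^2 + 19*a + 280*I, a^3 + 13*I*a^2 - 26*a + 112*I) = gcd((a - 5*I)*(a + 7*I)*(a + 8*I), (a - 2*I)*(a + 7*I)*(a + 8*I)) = a^2 + 15*I*a - 56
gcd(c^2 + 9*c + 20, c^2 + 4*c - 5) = c + 5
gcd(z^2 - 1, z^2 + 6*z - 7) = z - 1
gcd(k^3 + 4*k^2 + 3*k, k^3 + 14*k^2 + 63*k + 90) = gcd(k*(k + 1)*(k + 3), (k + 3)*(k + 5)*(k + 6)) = k + 3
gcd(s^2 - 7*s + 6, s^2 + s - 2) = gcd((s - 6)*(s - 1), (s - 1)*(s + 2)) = s - 1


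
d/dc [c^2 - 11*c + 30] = 2*c - 11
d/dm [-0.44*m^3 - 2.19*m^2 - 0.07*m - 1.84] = -1.32*m^2 - 4.38*m - 0.07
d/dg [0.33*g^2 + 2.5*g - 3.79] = 0.66*g + 2.5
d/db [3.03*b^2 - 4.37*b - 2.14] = 6.06*b - 4.37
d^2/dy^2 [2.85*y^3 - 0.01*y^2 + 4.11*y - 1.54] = 17.1*y - 0.02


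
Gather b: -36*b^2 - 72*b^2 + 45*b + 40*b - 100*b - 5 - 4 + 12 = -108*b^2 - 15*b + 3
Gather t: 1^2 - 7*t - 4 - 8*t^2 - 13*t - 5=-8*t^2 - 20*t - 8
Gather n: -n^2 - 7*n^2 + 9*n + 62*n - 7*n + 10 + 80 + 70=-8*n^2 + 64*n + 160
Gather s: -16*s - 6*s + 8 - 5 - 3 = -22*s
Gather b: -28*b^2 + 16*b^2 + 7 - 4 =3 - 12*b^2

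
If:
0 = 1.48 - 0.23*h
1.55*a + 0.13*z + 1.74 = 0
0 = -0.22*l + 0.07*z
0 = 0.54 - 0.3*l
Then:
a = -1.60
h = 6.43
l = 1.80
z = 5.66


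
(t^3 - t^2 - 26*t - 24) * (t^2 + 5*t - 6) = t^5 + 4*t^4 - 37*t^3 - 148*t^2 + 36*t + 144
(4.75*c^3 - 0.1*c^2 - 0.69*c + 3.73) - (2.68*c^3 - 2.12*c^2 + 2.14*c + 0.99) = 2.07*c^3 + 2.02*c^2 - 2.83*c + 2.74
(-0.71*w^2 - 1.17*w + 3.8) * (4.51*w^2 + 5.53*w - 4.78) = -3.2021*w^4 - 9.203*w^3 + 14.0617*w^2 + 26.6066*w - 18.164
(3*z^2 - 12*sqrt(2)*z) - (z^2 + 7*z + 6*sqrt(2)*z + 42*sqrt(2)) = 2*z^2 - 18*sqrt(2)*z - 7*z - 42*sqrt(2)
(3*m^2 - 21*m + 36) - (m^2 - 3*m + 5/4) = 2*m^2 - 18*m + 139/4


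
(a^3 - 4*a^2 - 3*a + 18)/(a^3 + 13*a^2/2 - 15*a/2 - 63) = 2*(a^2 - a - 6)/(2*a^2 + 19*a + 42)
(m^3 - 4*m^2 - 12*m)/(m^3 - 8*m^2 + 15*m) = (m^2 - 4*m - 12)/(m^2 - 8*m + 15)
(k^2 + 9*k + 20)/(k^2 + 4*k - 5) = (k + 4)/(k - 1)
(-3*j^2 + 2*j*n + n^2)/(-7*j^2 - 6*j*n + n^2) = (3*j^2 - 2*j*n - n^2)/(7*j^2 + 6*j*n - n^2)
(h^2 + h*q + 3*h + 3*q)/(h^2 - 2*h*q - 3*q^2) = (-h - 3)/(-h + 3*q)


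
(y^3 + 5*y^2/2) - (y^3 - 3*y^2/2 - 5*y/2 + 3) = 4*y^2 + 5*y/2 - 3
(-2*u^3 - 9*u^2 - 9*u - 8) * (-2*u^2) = 4*u^5 + 18*u^4 + 18*u^3 + 16*u^2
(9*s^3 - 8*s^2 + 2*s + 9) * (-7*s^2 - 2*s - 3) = -63*s^5 + 38*s^4 - 25*s^3 - 43*s^2 - 24*s - 27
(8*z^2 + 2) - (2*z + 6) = 8*z^2 - 2*z - 4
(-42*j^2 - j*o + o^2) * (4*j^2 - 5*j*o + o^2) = -168*j^4 + 206*j^3*o - 33*j^2*o^2 - 6*j*o^3 + o^4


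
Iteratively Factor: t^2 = (t)*(t)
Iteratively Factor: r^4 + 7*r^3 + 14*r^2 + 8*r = (r + 2)*(r^3 + 5*r^2 + 4*r) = (r + 2)*(r + 4)*(r^2 + r) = (r + 1)*(r + 2)*(r + 4)*(r)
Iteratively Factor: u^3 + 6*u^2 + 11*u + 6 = (u + 3)*(u^2 + 3*u + 2) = (u + 2)*(u + 3)*(u + 1)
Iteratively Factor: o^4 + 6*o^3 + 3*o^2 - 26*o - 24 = (o + 4)*(o^3 + 2*o^2 - 5*o - 6) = (o + 3)*(o + 4)*(o^2 - o - 2) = (o + 1)*(o + 3)*(o + 4)*(o - 2)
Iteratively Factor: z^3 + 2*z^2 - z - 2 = (z + 1)*(z^2 + z - 2) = (z - 1)*(z + 1)*(z + 2)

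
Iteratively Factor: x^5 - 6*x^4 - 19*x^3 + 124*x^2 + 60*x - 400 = (x + 2)*(x^4 - 8*x^3 - 3*x^2 + 130*x - 200) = (x - 5)*(x + 2)*(x^3 - 3*x^2 - 18*x + 40) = (x - 5)*(x - 2)*(x + 2)*(x^2 - x - 20) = (x - 5)*(x - 2)*(x + 2)*(x + 4)*(x - 5)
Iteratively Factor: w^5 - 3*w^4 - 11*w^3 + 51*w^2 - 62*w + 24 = (w - 1)*(w^4 - 2*w^3 - 13*w^2 + 38*w - 24) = (w - 3)*(w - 1)*(w^3 + w^2 - 10*w + 8) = (w - 3)*(w - 1)^2*(w^2 + 2*w - 8) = (w - 3)*(w - 2)*(w - 1)^2*(w + 4)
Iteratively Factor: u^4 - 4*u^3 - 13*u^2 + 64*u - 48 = (u - 4)*(u^3 - 13*u + 12) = (u - 4)*(u - 3)*(u^2 + 3*u - 4) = (u - 4)*(u - 3)*(u - 1)*(u + 4)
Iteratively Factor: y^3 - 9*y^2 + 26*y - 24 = (y - 4)*(y^2 - 5*y + 6) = (y - 4)*(y - 2)*(y - 3)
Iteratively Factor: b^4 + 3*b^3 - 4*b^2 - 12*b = (b)*(b^3 + 3*b^2 - 4*b - 12) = b*(b + 3)*(b^2 - 4) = b*(b - 2)*(b + 3)*(b + 2)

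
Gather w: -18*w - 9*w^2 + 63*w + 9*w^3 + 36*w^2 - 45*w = 9*w^3 + 27*w^2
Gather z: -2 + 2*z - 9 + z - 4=3*z - 15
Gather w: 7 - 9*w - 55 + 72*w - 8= 63*w - 56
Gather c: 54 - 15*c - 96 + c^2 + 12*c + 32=c^2 - 3*c - 10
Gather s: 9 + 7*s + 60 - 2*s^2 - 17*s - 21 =-2*s^2 - 10*s + 48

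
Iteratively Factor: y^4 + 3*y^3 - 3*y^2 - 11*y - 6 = (y + 1)*(y^3 + 2*y^2 - 5*y - 6) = (y + 1)*(y + 3)*(y^2 - y - 2) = (y - 2)*(y + 1)*(y + 3)*(y + 1)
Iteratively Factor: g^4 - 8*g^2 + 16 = (g + 2)*(g^3 - 2*g^2 - 4*g + 8) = (g + 2)^2*(g^2 - 4*g + 4) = (g - 2)*(g + 2)^2*(g - 2)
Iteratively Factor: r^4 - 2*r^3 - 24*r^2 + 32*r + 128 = (r - 4)*(r^3 + 2*r^2 - 16*r - 32) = (r - 4)^2*(r^2 + 6*r + 8) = (r - 4)^2*(r + 2)*(r + 4)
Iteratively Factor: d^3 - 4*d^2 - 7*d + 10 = (d - 1)*(d^2 - 3*d - 10) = (d - 5)*(d - 1)*(d + 2)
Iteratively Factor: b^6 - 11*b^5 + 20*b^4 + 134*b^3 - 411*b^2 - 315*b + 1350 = (b - 5)*(b^5 - 6*b^4 - 10*b^3 + 84*b^2 + 9*b - 270) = (b - 5)*(b - 3)*(b^4 - 3*b^3 - 19*b^2 + 27*b + 90) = (b - 5)*(b - 3)^2*(b^3 - 19*b - 30) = (b - 5)*(b - 3)^2*(b + 2)*(b^2 - 2*b - 15) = (b - 5)^2*(b - 3)^2*(b + 2)*(b + 3)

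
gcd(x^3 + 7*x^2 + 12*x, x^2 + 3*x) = x^2 + 3*x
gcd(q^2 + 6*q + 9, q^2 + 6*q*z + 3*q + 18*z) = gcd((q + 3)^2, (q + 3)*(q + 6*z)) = q + 3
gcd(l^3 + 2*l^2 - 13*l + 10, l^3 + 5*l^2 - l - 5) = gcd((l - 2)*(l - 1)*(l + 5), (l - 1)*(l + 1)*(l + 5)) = l^2 + 4*l - 5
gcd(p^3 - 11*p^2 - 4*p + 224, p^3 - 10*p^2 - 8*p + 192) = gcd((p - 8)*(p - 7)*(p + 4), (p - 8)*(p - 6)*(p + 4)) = p^2 - 4*p - 32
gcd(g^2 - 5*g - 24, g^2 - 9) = g + 3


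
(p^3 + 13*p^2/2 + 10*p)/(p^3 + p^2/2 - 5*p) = (p + 4)/(p - 2)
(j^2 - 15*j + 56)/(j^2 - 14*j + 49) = (j - 8)/(j - 7)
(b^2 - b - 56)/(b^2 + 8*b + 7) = (b - 8)/(b + 1)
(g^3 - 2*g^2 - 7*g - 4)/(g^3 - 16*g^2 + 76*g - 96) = (g^3 - 2*g^2 - 7*g - 4)/(g^3 - 16*g^2 + 76*g - 96)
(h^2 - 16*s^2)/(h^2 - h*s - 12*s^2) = (h + 4*s)/(h + 3*s)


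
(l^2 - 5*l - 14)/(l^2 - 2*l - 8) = (l - 7)/(l - 4)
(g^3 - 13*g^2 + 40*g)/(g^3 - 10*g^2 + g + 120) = g/(g + 3)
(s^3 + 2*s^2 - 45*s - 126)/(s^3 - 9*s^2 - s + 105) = (s + 6)/(s - 5)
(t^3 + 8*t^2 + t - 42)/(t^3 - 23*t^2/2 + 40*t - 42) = 2*(t^2 + 10*t + 21)/(2*t^2 - 19*t + 42)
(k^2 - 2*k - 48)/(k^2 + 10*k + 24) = (k - 8)/(k + 4)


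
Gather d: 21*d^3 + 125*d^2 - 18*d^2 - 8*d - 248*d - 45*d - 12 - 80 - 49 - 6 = 21*d^3 + 107*d^2 - 301*d - 147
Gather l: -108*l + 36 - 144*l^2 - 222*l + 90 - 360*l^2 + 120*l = -504*l^2 - 210*l + 126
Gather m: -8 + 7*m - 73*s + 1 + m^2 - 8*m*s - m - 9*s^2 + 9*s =m^2 + m*(6 - 8*s) - 9*s^2 - 64*s - 7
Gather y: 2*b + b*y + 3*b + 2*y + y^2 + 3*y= 5*b + y^2 + y*(b + 5)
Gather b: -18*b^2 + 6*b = -18*b^2 + 6*b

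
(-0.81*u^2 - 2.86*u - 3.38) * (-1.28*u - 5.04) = 1.0368*u^3 + 7.7432*u^2 + 18.7408*u + 17.0352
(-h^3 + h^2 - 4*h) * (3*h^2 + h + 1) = -3*h^5 + 2*h^4 - 12*h^3 - 3*h^2 - 4*h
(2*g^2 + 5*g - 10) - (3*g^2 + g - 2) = -g^2 + 4*g - 8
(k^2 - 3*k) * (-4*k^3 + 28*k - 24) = -4*k^5 + 12*k^4 + 28*k^3 - 108*k^2 + 72*k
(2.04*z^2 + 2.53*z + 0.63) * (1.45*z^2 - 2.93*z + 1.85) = 2.958*z^4 - 2.3087*z^3 - 2.7254*z^2 + 2.8346*z + 1.1655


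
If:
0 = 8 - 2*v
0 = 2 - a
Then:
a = 2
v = 4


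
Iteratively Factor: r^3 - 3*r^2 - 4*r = (r)*(r^2 - 3*r - 4) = r*(r - 4)*(r + 1)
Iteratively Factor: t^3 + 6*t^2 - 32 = (t + 4)*(t^2 + 2*t - 8) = (t - 2)*(t + 4)*(t + 4)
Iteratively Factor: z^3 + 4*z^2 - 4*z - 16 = (z + 2)*(z^2 + 2*z - 8) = (z + 2)*(z + 4)*(z - 2)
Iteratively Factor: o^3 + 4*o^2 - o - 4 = (o - 1)*(o^2 + 5*o + 4) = (o - 1)*(o + 4)*(o + 1)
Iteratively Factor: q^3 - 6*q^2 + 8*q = (q - 2)*(q^2 - 4*q) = (q - 4)*(q - 2)*(q)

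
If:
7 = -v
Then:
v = -7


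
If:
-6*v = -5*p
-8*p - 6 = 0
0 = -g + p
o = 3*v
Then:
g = -3/4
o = -15/8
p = -3/4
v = -5/8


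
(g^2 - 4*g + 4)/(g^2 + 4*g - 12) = (g - 2)/(g + 6)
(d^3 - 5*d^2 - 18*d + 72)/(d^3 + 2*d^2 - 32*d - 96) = (d - 3)/(d + 4)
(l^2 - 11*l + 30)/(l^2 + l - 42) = (l - 5)/(l + 7)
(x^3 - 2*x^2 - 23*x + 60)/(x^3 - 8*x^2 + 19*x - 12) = (x + 5)/(x - 1)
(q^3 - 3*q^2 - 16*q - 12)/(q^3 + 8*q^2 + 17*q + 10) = (q - 6)/(q + 5)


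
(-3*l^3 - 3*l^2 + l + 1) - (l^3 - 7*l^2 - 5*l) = -4*l^3 + 4*l^2 + 6*l + 1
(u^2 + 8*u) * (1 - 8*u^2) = -8*u^4 - 64*u^3 + u^2 + 8*u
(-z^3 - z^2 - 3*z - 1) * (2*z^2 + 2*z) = -2*z^5 - 4*z^4 - 8*z^3 - 8*z^2 - 2*z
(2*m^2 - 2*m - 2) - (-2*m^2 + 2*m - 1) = 4*m^2 - 4*m - 1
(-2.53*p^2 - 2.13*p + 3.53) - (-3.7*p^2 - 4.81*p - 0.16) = 1.17*p^2 + 2.68*p + 3.69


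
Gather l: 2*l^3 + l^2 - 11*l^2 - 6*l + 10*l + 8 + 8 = 2*l^3 - 10*l^2 + 4*l + 16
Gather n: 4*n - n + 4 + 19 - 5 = 3*n + 18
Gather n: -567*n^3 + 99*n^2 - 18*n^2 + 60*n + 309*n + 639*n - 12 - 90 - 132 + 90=-567*n^3 + 81*n^2 + 1008*n - 144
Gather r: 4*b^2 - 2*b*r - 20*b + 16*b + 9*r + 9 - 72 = 4*b^2 - 4*b + r*(9 - 2*b) - 63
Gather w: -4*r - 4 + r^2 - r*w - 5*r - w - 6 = r^2 - 9*r + w*(-r - 1) - 10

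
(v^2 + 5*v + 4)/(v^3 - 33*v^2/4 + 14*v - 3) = 4*(v^2 + 5*v + 4)/(4*v^3 - 33*v^2 + 56*v - 12)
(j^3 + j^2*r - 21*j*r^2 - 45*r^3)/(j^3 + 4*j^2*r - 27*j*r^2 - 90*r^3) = (j + 3*r)/(j + 6*r)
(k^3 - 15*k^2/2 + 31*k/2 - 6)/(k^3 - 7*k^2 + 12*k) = (k - 1/2)/k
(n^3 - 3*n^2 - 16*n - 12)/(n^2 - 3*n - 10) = (n^2 - 5*n - 6)/(n - 5)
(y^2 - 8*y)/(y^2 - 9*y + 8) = y/(y - 1)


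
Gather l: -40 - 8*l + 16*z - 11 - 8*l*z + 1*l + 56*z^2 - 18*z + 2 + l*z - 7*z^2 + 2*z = l*(-7*z - 7) + 49*z^2 - 49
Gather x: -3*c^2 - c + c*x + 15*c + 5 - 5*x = -3*c^2 + 14*c + x*(c - 5) + 5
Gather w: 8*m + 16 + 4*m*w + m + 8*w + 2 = 9*m + w*(4*m + 8) + 18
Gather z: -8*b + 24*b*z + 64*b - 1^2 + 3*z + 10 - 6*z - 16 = 56*b + z*(24*b - 3) - 7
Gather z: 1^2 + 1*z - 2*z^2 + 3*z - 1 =-2*z^2 + 4*z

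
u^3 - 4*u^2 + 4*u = u*(u - 2)^2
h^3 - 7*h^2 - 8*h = h*(h - 8)*(h + 1)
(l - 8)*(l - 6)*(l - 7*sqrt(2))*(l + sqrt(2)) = l^4 - 14*l^3 - 6*sqrt(2)*l^3 + 34*l^2 + 84*sqrt(2)*l^2 - 288*sqrt(2)*l + 196*l - 672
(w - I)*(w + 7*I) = w^2 + 6*I*w + 7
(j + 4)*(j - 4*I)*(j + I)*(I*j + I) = I*j^4 + 3*j^3 + 5*I*j^3 + 15*j^2 + 8*I*j^2 + 12*j + 20*I*j + 16*I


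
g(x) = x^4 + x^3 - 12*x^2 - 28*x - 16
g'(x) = 4*x^3 + 3*x^2 - 24*x - 28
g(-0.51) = -4.91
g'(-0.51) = -15.51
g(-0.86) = -0.88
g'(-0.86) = -7.69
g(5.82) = 759.05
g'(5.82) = 722.49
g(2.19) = -101.37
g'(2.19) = -24.16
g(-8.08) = 3161.60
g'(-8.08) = -1748.28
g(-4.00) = 96.00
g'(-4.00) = -140.00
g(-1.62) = 0.50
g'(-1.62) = 1.75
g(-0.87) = -0.81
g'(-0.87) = -7.48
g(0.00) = -16.00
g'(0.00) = -28.00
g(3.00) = -100.00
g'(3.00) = 35.00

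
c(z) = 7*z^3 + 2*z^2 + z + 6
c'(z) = 21*z^2 + 4*z + 1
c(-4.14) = -460.57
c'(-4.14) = 344.37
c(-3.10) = -186.42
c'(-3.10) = 190.41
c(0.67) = 9.67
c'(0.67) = 13.11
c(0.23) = 6.42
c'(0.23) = 3.03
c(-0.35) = 5.59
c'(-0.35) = 2.17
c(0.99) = 15.74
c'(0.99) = 25.54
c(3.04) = 224.18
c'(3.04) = 207.23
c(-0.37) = 5.55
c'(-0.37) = 2.39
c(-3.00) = -168.00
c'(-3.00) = 178.00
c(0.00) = 6.00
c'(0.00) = 1.00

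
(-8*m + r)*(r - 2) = -8*m*r + 16*m + r^2 - 2*r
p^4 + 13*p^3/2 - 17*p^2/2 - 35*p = p*(p - 5/2)*(p + 2)*(p + 7)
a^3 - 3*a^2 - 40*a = a*(a - 8)*(a + 5)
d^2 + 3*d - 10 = (d - 2)*(d + 5)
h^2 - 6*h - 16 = (h - 8)*(h + 2)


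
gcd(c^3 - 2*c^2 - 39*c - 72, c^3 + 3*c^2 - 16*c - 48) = c + 3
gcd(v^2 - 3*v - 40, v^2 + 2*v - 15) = v + 5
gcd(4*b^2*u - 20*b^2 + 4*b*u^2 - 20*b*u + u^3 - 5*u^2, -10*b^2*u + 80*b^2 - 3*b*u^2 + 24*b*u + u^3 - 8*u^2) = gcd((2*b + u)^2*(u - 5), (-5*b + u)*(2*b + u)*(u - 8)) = 2*b + u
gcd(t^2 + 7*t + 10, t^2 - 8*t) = 1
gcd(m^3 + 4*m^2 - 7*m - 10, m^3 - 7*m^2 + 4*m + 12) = m^2 - m - 2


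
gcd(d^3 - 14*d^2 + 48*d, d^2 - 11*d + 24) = d - 8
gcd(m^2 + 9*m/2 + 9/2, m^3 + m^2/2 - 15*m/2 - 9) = m + 3/2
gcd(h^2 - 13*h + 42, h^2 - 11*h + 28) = h - 7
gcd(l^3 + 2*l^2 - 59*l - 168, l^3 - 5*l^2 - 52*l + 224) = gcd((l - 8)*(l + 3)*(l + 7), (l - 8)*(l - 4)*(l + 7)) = l^2 - l - 56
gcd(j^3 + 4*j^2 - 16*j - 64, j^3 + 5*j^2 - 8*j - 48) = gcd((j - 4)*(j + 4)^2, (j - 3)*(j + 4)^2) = j^2 + 8*j + 16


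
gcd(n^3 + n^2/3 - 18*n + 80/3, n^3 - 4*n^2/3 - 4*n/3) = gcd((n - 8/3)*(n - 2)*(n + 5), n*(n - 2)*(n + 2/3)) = n - 2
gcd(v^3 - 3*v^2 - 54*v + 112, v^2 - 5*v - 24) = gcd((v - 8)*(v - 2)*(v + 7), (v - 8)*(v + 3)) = v - 8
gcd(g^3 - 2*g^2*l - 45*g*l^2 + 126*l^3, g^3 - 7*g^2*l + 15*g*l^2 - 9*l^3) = g - 3*l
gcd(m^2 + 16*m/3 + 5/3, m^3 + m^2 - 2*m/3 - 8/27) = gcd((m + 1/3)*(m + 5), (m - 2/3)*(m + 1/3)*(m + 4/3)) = m + 1/3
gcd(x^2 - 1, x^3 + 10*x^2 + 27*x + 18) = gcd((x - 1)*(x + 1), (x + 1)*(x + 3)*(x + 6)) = x + 1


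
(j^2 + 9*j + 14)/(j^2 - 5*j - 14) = (j + 7)/(j - 7)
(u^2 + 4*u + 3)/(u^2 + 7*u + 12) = (u + 1)/(u + 4)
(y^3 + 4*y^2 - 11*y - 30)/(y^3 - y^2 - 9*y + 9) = (y^2 + 7*y + 10)/(y^2 + 2*y - 3)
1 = 1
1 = 1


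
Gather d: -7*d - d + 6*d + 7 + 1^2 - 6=2 - 2*d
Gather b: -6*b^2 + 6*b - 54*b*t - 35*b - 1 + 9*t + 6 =-6*b^2 + b*(-54*t - 29) + 9*t + 5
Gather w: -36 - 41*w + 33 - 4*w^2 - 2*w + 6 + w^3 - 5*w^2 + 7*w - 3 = w^3 - 9*w^2 - 36*w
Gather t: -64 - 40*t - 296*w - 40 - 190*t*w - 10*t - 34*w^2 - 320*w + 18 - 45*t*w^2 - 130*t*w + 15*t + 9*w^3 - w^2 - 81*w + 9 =t*(-45*w^2 - 320*w - 35) + 9*w^3 - 35*w^2 - 697*w - 77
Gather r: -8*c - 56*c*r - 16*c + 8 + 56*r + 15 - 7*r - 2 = -24*c + r*(49 - 56*c) + 21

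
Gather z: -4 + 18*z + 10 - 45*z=6 - 27*z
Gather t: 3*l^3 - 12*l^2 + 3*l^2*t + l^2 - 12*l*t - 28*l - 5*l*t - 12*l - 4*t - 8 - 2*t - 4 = 3*l^3 - 11*l^2 - 40*l + t*(3*l^2 - 17*l - 6) - 12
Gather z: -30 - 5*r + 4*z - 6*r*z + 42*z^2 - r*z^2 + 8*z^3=-5*r + 8*z^3 + z^2*(42 - r) + z*(4 - 6*r) - 30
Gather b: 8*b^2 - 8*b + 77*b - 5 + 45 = 8*b^2 + 69*b + 40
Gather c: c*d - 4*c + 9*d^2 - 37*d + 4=c*(d - 4) + 9*d^2 - 37*d + 4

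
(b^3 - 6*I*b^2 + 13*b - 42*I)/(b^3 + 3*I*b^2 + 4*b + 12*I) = (b - 7*I)/(b + 2*I)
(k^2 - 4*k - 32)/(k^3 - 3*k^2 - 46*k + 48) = (k + 4)/(k^2 + 5*k - 6)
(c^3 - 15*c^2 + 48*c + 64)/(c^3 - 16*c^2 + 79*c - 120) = (c^2 - 7*c - 8)/(c^2 - 8*c + 15)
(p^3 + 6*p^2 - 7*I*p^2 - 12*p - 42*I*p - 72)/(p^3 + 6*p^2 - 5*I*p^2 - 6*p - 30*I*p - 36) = (p - 4*I)/(p - 2*I)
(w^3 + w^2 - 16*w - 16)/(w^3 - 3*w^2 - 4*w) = (w + 4)/w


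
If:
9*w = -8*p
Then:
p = -9*w/8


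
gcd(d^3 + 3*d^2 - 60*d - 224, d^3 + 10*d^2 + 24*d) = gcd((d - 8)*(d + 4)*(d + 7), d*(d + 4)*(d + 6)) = d + 4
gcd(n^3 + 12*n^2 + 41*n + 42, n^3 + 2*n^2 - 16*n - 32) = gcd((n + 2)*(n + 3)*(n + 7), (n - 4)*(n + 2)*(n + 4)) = n + 2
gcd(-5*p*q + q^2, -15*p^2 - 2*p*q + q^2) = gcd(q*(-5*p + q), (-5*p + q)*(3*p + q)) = 5*p - q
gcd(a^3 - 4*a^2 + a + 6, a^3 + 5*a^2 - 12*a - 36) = a - 3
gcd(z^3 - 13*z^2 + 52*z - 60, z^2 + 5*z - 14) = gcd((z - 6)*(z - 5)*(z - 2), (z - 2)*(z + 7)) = z - 2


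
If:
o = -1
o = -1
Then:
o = -1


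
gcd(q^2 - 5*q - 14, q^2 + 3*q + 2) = q + 2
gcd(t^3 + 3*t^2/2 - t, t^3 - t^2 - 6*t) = t^2 + 2*t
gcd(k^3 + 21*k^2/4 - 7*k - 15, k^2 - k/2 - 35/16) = k + 5/4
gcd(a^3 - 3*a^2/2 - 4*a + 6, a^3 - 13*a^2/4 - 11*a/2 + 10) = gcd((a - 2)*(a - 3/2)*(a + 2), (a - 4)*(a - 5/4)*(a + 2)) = a + 2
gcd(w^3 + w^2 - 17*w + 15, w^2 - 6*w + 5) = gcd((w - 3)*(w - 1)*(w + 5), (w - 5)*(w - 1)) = w - 1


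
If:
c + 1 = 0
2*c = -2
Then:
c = -1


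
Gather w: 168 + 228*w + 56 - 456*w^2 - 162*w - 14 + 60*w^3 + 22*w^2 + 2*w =60*w^3 - 434*w^2 + 68*w + 210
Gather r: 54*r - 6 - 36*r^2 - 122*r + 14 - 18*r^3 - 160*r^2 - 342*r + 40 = -18*r^3 - 196*r^2 - 410*r + 48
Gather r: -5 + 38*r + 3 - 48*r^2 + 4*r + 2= -48*r^2 + 42*r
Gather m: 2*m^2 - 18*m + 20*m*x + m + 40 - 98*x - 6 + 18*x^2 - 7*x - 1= 2*m^2 + m*(20*x - 17) + 18*x^2 - 105*x + 33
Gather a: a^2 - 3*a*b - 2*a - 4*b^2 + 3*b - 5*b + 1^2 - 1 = a^2 + a*(-3*b - 2) - 4*b^2 - 2*b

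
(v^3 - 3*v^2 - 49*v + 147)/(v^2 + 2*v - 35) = (v^2 - 10*v + 21)/(v - 5)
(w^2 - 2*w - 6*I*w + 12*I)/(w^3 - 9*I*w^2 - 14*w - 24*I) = (w - 2)/(w^2 - 3*I*w + 4)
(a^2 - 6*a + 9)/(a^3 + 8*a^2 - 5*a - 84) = (a - 3)/(a^2 + 11*a + 28)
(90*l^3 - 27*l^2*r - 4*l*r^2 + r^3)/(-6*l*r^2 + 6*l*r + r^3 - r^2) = (-15*l^2 + 2*l*r + r^2)/(r*(r - 1))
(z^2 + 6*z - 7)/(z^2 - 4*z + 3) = (z + 7)/(z - 3)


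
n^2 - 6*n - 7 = (n - 7)*(n + 1)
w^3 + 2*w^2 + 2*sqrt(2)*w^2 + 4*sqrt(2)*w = w*(w + 2)*(w + 2*sqrt(2))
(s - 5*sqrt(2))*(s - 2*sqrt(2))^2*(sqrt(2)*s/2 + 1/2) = sqrt(2)*s^4/2 - 17*s^3/2 + 39*sqrt(2)*s^2/2 - 16*s - 20*sqrt(2)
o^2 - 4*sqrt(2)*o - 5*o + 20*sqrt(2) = (o - 5)*(o - 4*sqrt(2))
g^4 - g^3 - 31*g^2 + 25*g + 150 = (g - 5)*(g - 3)*(g + 2)*(g + 5)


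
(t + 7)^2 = t^2 + 14*t + 49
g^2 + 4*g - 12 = (g - 2)*(g + 6)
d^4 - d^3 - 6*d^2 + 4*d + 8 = (d - 2)^2*(d + 1)*(d + 2)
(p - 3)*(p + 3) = p^2 - 9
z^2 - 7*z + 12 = (z - 4)*(z - 3)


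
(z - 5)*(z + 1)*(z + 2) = z^3 - 2*z^2 - 13*z - 10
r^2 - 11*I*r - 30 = (r - 6*I)*(r - 5*I)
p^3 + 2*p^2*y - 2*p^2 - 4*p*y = p*(p - 2)*(p + 2*y)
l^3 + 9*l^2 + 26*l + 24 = (l + 2)*(l + 3)*(l + 4)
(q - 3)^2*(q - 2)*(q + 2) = q^4 - 6*q^3 + 5*q^2 + 24*q - 36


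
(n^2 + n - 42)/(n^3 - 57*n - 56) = (n - 6)/(n^2 - 7*n - 8)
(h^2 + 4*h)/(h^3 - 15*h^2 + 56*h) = (h + 4)/(h^2 - 15*h + 56)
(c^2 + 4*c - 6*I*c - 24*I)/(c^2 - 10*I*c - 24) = (c + 4)/(c - 4*I)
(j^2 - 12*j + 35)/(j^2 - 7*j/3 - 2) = 3*(-j^2 + 12*j - 35)/(-3*j^2 + 7*j + 6)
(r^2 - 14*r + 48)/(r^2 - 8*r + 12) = (r - 8)/(r - 2)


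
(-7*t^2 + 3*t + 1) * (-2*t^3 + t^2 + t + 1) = 14*t^5 - 13*t^4 - 6*t^3 - 3*t^2 + 4*t + 1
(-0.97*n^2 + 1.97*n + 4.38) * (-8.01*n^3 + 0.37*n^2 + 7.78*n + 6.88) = 7.7697*n^5 - 16.1386*n^4 - 41.9015*n^3 + 10.2736*n^2 + 47.63*n + 30.1344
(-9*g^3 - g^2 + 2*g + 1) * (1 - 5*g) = 45*g^4 - 4*g^3 - 11*g^2 - 3*g + 1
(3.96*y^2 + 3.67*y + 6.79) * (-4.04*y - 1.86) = -15.9984*y^3 - 22.1924*y^2 - 34.2578*y - 12.6294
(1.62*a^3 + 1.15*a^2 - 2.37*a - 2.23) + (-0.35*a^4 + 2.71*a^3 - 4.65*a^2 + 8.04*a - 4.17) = -0.35*a^4 + 4.33*a^3 - 3.5*a^2 + 5.67*a - 6.4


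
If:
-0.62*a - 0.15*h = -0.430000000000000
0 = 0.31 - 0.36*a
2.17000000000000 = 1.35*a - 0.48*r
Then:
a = 0.86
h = -0.69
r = -2.10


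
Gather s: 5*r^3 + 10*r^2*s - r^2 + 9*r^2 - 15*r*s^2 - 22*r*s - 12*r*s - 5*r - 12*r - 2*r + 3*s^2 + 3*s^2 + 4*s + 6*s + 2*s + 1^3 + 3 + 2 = 5*r^3 + 8*r^2 - 19*r + s^2*(6 - 15*r) + s*(10*r^2 - 34*r + 12) + 6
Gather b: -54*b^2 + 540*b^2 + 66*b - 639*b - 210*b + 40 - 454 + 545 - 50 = 486*b^2 - 783*b + 81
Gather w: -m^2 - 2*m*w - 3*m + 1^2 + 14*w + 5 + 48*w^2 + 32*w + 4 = -m^2 - 3*m + 48*w^2 + w*(46 - 2*m) + 10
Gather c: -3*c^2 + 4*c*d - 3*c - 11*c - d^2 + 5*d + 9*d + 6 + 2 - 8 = -3*c^2 + c*(4*d - 14) - d^2 + 14*d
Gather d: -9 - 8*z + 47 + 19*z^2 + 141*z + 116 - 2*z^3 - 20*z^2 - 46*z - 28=-2*z^3 - z^2 + 87*z + 126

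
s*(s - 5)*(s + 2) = s^3 - 3*s^2 - 10*s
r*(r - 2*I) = r^2 - 2*I*r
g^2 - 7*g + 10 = (g - 5)*(g - 2)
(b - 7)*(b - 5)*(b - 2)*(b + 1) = b^4 - 13*b^3 + 45*b^2 - 11*b - 70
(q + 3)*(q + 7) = q^2 + 10*q + 21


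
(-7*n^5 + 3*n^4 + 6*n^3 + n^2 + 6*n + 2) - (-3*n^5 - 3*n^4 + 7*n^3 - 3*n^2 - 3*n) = -4*n^5 + 6*n^4 - n^3 + 4*n^2 + 9*n + 2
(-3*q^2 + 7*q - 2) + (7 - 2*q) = -3*q^2 + 5*q + 5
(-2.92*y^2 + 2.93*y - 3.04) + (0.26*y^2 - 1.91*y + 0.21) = -2.66*y^2 + 1.02*y - 2.83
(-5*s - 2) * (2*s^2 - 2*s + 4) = -10*s^3 + 6*s^2 - 16*s - 8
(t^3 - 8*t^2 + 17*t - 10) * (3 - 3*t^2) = -3*t^5 + 24*t^4 - 48*t^3 + 6*t^2 + 51*t - 30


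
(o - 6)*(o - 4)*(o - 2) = o^3 - 12*o^2 + 44*o - 48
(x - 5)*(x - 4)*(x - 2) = x^3 - 11*x^2 + 38*x - 40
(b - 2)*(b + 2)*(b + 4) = b^3 + 4*b^2 - 4*b - 16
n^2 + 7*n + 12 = (n + 3)*(n + 4)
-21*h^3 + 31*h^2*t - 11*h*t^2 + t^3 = (-7*h + t)*(-3*h + t)*(-h + t)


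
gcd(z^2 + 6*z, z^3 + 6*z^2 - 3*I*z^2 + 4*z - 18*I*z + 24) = z + 6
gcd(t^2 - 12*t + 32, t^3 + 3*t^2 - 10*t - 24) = 1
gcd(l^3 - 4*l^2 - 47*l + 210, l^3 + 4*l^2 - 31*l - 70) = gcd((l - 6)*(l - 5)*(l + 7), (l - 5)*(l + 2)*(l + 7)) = l^2 + 2*l - 35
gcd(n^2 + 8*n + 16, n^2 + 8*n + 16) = n^2 + 8*n + 16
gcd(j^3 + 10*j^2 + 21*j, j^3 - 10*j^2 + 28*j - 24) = 1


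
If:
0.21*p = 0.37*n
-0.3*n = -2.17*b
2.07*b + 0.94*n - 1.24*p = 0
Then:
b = 0.00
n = 0.00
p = 0.00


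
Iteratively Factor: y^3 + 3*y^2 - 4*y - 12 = (y + 3)*(y^2 - 4) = (y + 2)*(y + 3)*(y - 2)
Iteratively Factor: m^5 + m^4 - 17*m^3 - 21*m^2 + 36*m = (m - 4)*(m^4 + 5*m^3 + 3*m^2 - 9*m) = (m - 4)*(m + 3)*(m^3 + 2*m^2 - 3*m) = (m - 4)*(m - 1)*(m + 3)*(m^2 + 3*m) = m*(m - 4)*(m - 1)*(m + 3)*(m + 3)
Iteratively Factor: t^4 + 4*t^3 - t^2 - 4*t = (t + 1)*(t^3 + 3*t^2 - 4*t) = (t - 1)*(t + 1)*(t^2 + 4*t) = (t - 1)*(t + 1)*(t + 4)*(t)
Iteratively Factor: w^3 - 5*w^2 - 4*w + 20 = (w - 5)*(w^2 - 4) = (w - 5)*(w + 2)*(w - 2)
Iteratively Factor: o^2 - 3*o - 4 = (o - 4)*(o + 1)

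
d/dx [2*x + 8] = 2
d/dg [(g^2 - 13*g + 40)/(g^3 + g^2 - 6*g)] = (-g^4 + 26*g^3 - 113*g^2 - 80*g + 240)/(g^2*(g^4 + 2*g^3 - 11*g^2 - 12*g + 36))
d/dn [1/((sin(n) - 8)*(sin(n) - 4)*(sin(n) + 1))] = (-3*sin(n)^2 + 22*sin(n) - 20)*cos(n)/((sin(n) - 8)^2*(sin(n) - 4)^2*(sin(n) + 1)^2)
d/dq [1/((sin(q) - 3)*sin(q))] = (3 - 2*sin(q))*cos(q)/((sin(q) - 3)^2*sin(q)^2)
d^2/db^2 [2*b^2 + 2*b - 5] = 4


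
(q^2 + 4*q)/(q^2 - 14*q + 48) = q*(q + 4)/(q^2 - 14*q + 48)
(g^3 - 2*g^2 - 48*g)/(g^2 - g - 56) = g*(g + 6)/(g + 7)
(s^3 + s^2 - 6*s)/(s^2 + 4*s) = (s^2 + s - 6)/(s + 4)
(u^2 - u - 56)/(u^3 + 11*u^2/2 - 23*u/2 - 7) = 2*(u - 8)/(2*u^2 - 3*u - 2)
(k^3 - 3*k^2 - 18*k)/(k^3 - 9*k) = (k - 6)/(k - 3)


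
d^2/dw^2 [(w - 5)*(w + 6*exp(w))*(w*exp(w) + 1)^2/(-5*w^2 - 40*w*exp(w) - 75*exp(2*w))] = 2*(-4*(w - 5)*(w + 6*exp(w))*(w*exp(w) + 1)^2*(4*w*exp(w) + w + 15*exp(2*w) + 4*exp(w))^2 + (w*exp(w) + 1)*(w^2 + 8*w*exp(w) + 15*exp(2*w))*(4*(w - 5)*(w + 1)*(w + 6*exp(w))*(4*w*exp(w) + w + 15*exp(2*w) + 4*exp(w))*exp(w) + (w - 5)*(w + 6*exp(w))*(w*exp(w) + 1)*(4*w*exp(w) + 30*exp(2*w) + 8*exp(w) + 1) + 2*(w - 5)*(w*exp(w) + 1)*(6*exp(w) + 1)*(4*w*exp(w) + w + 15*exp(2*w) + 4*exp(w)) + 2*(w + 6*exp(w))*(w*exp(w) + 1)*(4*w*exp(w) + w + 15*exp(2*w) + 4*exp(w))) + (w^2 + 8*w*exp(w) + 15*exp(2*w))^2*(3*(5 - w)*(w*exp(w) + 1)^2*exp(w) - (w - 5)*(w + 1)^2*(w + 6*exp(w))*exp(2*w) - 2*(w - 5)*(w + 1)*(w*exp(w) + 1)*(6*exp(w) + 1)*exp(w) - (w - 5)*(w + 2)*(w + 6*exp(w))*(w*exp(w) + 1)*exp(w) - 2*(w + 1)*(w + 6*exp(w))*(w*exp(w) + 1)*exp(w) - (w*exp(w) + 1)^2*(6*exp(w) + 1)))/(5*(w^2 + 8*w*exp(w) + 15*exp(2*w))^3)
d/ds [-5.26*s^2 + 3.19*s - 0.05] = 3.19 - 10.52*s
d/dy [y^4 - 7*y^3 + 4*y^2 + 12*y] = 4*y^3 - 21*y^2 + 8*y + 12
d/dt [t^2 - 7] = 2*t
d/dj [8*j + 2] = 8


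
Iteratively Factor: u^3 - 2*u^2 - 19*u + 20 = (u - 1)*(u^2 - u - 20) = (u - 1)*(u + 4)*(u - 5)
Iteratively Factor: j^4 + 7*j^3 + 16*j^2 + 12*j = (j + 2)*(j^3 + 5*j^2 + 6*j) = (j + 2)^2*(j^2 + 3*j) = j*(j + 2)^2*(j + 3)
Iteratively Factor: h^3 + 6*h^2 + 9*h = (h + 3)*(h^2 + 3*h) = (h + 3)^2*(h)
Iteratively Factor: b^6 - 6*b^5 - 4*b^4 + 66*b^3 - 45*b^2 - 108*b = (b - 4)*(b^5 - 2*b^4 - 12*b^3 + 18*b^2 + 27*b) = (b - 4)*(b + 3)*(b^4 - 5*b^3 + 3*b^2 + 9*b) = (b - 4)*(b - 3)*(b + 3)*(b^3 - 2*b^2 - 3*b) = (b - 4)*(b - 3)*(b + 1)*(b + 3)*(b^2 - 3*b) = b*(b - 4)*(b - 3)*(b + 1)*(b + 3)*(b - 3)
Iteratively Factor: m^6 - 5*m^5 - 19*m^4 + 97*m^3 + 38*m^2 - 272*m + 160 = (m - 4)*(m^5 - m^4 - 23*m^3 + 5*m^2 + 58*m - 40) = (m - 5)*(m - 4)*(m^4 + 4*m^3 - 3*m^2 - 10*m + 8) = (m - 5)*(m - 4)*(m + 4)*(m^3 - 3*m + 2) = (m - 5)*(m - 4)*(m - 1)*(m + 4)*(m^2 + m - 2) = (m - 5)*(m - 4)*(m - 1)*(m + 2)*(m + 4)*(m - 1)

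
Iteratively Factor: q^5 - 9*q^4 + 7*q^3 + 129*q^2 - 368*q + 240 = (q - 1)*(q^4 - 8*q^3 - q^2 + 128*q - 240) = (q - 4)*(q - 1)*(q^3 - 4*q^2 - 17*q + 60) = (q - 5)*(q - 4)*(q - 1)*(q^2 + q - 12) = (q - 5)*(q - 4)*(q - 3)*(q - 1)*(q + 4)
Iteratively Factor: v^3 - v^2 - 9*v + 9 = (v - 1)*(v^2 - 9) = (v - 1)*(v + 3)*(v - 3)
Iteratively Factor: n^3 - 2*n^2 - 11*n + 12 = (n + 3)*(n^2 - 5*n + 4) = (n - 1)*(n + 3)*(n - 4)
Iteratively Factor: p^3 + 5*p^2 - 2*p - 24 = (p - 2)*(p^2 + 7*p + 12) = (p - 2)*(p + 4)*(p + 3)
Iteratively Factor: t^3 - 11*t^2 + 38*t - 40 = (t - 2)*(t^2 - 9*t + 20) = (t - 5)*(t - 2)*(t - 4)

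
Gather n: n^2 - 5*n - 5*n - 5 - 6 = n^2 - 10*n - 11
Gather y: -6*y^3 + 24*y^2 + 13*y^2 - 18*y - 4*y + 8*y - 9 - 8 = -6*y^3 + 37*y^2 - 14*y - 17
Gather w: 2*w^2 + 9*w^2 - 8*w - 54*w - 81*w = 11*w^2 - 143*w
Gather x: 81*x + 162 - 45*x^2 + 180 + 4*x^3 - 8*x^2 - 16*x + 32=4*x^3 - 53*x^2 + 65*x + 374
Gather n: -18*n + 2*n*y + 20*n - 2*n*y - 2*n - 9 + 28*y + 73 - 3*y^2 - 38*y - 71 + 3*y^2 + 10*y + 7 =0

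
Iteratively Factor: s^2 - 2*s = (s - 2)*(s)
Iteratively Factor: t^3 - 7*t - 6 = (t - 3)*(t^2 + 3*t + 2) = (t - 3)*(t + 1)*(t + 2)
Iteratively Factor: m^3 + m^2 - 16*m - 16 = (m - 4)*(m^2 + 5*m + 4) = (m - 4)*(m + 1)*(m + 4)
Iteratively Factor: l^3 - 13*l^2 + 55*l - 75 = (l - 3)*(l^2 - 10*l + 25) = (l - 5)*(l - 3)*(l - 5)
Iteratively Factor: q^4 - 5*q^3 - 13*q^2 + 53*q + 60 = (q + 3)*(q^3 - 8*q^2 + 11*q + 20) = (q + 1)*(q + 3)*(q^2 - 9*q + 20) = (q - 5)*(q + 1)*(q + 3)*(q - 4)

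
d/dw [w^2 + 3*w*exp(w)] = 3*w*exp(w) + 2*w + 3*exp(w)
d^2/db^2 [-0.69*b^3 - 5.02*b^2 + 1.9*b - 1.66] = -4.14*b - 10.04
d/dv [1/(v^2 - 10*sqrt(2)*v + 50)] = 2*(-v + 5*sqrt(2))/(v^2 - 10*sqrt(2)*v + 50)^2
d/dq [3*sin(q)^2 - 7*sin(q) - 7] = (6*sin(q) - 7)*cos(q)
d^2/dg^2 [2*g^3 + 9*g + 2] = 12*g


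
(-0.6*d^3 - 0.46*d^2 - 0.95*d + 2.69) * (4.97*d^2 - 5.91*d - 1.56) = -2.982*d^5 + 1.2598*d^4 - 1.0669*d^3 + 19.7014*d^2 - 14.4159*d - 4.1964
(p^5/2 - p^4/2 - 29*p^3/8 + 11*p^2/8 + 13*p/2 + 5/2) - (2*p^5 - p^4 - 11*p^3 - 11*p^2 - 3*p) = -3*p^5/2 + p^4/2 + 59*p^3/8 + 99*p^2/8 + 19*p/2 + 5/2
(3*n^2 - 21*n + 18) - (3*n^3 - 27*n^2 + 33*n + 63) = -3*n^3 + 30*n^2 - 54*n - 45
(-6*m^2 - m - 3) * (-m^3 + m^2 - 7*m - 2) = 6*m^5 - 5*m^4 + 44*m^3 + 16*m^2 + 23*m + 6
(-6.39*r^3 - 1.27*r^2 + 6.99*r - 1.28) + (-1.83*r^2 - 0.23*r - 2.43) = -6.39*r^3 - 3.1*r^2 + 6.76*r - 3.71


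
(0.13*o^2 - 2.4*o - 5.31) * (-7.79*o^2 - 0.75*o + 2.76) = -1.0127*o^4 + 18.5985*o^3 + 43.5237*o^2 - 2.6415*o - 14.6556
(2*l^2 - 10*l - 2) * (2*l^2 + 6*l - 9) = 4*l^4 - 8*l^3 - 82*l^2 + 78*l + 18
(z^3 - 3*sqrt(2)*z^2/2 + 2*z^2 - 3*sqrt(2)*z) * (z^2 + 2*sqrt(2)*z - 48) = z^5 + sqrt(2)*z^4/2 + 2*z^4 - 54*z^3 + sqrt(2)*z^3 - 108*z^2 + 72*sqrt(2)*z^2 + 144*sqrt(2)*z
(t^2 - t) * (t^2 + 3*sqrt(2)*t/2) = t^4 - t^3 + 3*sqrt(2)*t^3/2 - 3*sqrt(2)*t^2/2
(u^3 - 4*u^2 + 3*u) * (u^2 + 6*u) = u^5 + 2*u^4 - 21*u^3 + 18*u^2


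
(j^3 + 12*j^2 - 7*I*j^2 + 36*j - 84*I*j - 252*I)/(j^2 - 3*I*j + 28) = (j^2 + 12*j + 36)/(j + 4*I)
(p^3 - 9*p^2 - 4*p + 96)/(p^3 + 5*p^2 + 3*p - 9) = (p^2 - 12*p + 32)/(p^2 + 2*p - 3)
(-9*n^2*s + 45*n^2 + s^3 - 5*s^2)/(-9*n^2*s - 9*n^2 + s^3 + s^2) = (s - 5)/(s + 1)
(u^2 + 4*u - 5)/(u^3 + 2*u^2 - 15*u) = (u - 1)/(u*(u - 3))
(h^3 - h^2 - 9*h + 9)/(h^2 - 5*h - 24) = (h^2 - 4*h + 3)/(h - 8)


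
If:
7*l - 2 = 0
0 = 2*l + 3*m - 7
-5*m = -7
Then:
No Solution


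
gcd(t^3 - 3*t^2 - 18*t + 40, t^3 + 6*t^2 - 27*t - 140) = t^2 - t - 20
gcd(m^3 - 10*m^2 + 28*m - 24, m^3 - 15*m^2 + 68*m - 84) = m^2 - 8*m + 12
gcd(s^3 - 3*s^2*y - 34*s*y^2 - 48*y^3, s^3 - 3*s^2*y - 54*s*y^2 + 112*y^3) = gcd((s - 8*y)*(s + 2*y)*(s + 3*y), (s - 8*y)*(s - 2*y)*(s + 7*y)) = -s + 8*y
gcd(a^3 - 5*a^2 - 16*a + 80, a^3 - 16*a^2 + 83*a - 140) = a^2 - 9*a + 20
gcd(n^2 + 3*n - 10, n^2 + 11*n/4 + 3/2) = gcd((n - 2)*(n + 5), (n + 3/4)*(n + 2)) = 1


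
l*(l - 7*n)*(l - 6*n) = l^3 - 13*l^2*n + 42*l*n^2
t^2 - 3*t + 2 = (t - 2)*(t - 1)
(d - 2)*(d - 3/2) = d^2 - 7*d/2 + 3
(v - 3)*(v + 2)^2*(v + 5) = v^4 + 6*v^3 - 3*v^2 - 52*v - 60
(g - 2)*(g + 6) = g^2 + 4*g - 12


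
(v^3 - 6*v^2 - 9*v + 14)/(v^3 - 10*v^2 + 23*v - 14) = (v + 2)/(v - 2)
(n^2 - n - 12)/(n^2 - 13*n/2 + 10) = 2*(n + 3)/(2*n - 5)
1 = 1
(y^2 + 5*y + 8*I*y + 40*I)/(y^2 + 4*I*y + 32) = (y + 5)/(y - 4*I)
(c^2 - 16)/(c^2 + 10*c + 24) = (c - 4)/(c + 6)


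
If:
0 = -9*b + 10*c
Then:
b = 10*c/9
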